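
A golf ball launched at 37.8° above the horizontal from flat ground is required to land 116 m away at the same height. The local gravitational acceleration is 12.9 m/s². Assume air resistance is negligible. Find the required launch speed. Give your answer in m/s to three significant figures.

39.3 m/s

Level-ground range: R = v₀² sin(2θ)/g, so v₀ = √(gR / sin 2θ).
v₀ = √(12.9 × 116 / sin 75.60°) = √(1496 / 0.9686) = √1544.9 = 39.31 m/s.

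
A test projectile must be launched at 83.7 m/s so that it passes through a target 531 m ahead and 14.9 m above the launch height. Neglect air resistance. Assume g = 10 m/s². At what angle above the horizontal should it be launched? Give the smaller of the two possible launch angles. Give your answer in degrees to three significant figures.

26.7°

Trajectory: y = x tanθ − g x² (1 + tan²θ)/(2v₀²). With x = 531, y = 14.9, v₀ = 83.7, g = 10.0:
201.2 tan²θ − 531 tanθ + (216.1) = 0.
tanθ = [531 ± √(531² − 4 × 201.2 × (216.1))] / (2 × 201.2) = (531 ± 328.6) / 402.5, giving tanθ = 0.5029 or 2.136.
θ = 26.70° or 64.91°; the smaller is 26.70°.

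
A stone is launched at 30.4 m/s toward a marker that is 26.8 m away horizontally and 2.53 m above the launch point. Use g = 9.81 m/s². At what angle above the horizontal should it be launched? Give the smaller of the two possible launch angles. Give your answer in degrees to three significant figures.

Trajectory: y = x tanθ − g x² (1 + tan²θ)/(2v₀²). With x = 26.8, y = 2.53, v₀ = 30.4, g = 9.81:
3.812 tan²θ − 26.8 tanθ + (6.342) = 0.
tanθ = [26.8 ± √(26.8² − 4 × 3.812 × (6.342))] / (2 × 3.812) = (26.8 ± 24.93) / 7.624, giving tanθ = 0.2452 or 6.785.
θ = 13.78° or 81.62°; the smaller is 13.78°.

13.8°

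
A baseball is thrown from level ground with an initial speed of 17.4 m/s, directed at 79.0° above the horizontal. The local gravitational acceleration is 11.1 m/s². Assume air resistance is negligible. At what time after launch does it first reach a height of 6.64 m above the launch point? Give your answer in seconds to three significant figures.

0.456 s

Resolve: vₓ = 17.40 cos 79.0° = 3.320 m/s and v_y0 = 17.40 sin 79.0° = 17.08 m/s.
Set y = v_y0 t − ½ g t² = 6.64: 5.550 t² − 17.08 t + 6.64 = 0.
Quadratic formula: t = (17.08 ± √144.33) / 11.1 = (17.08 ± 12.01) / 11.1 → t = 0.4565 s or 2.621 s.
The first (ascending) time is 0.4565 s.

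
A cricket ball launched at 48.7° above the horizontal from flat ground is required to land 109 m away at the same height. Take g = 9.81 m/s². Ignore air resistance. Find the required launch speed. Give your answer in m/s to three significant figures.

32.8 m/s

On level ground R = v₀² sin 2θ / g ⇒ v₀ = √(gR / sin 2θ).
v₀ = √(9.81 × 109 / sin 97.40°) = √(1069 / 0.9917) = √1078.3 = 32.84 m/s.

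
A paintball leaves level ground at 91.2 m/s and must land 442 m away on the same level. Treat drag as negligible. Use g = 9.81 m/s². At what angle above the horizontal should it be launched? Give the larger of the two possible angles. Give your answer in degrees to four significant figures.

Level-ground range R = v₀² sin(2θ)/g ⇒ sin(2θ) = gR/v₀² = 9.81 × 442 / 91.2² = 0.5213.
2θ = 31.42° or 180° − 31.42° = 148.6°, so θ = 15.71° or 74.29°.
The larger angle is 74.29°.

74.29°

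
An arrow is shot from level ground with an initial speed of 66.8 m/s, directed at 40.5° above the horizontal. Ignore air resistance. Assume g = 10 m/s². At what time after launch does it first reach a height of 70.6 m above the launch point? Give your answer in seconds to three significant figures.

vₓ = 66.80 cos 40.5° = 50.80 m/s; v_y0 = 66.80 sin 40.5° = 43.38 m/s.
Require v_y0 t − ½ g t² = 70.6, i.e. 5.000 t² − 43.38 t + 70.6 = 0.
Quadratic formula: t = (43.38 ± √470.10) / 10.0 = (43.38 ± 21.68) / 10.0 → t = 2.170 s or 6.506 s.
The first (ascending) time is 2.170 s.

2.17 s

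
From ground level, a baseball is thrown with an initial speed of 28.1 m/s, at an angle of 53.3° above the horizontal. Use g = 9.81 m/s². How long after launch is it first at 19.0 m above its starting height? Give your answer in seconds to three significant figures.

1.11 s

vₓ = 28.10 cos 53.3° = 16.79 m/s; v_y0 = 28.10 sin 53.3° = 22.53 m/s.
Set y = v_y0 t − ½ g t² = 19.0: 4.905 t² − 22.53 t + 19.0 = 0.
Quadratic formula: t = (22.53 ± √134.82) / 9.81 = (22.53 ± 11.61) / 9.81 → t = 1.113 s or 3.480 s.
The first (ascending) time is 1.113 s.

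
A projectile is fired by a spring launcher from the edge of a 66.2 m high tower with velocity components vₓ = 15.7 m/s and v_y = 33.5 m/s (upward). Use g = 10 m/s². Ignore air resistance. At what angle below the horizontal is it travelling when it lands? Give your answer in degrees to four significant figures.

72.39°

Vertical motion (up positive, ground at y = 0): 5.000 t² − (33.50) t − 66.2 = 0, so t = (33.50 + √(33.50² + 2·10.0·66.2)) / 10.0 = (33.50 + 49.46) / 10.0 = 8.296 s.
At impact: v_y = v_y0 − g t = −49.46 m/s; vₓ = 15.70 m/s.
Angle below horizontal: arctan(|v_y|/vₓ) = arctan(49.46/15.70) = 72.39°.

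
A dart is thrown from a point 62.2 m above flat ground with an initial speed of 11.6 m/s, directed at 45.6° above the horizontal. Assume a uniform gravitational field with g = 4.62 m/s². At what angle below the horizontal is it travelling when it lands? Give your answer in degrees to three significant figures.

72.3°

Resolve: vₓ = 11.60 cos 45.6° = 8.116 m/s and v_y0 = 11.60 sin 45.6° = 8.288 m/s.
The projectile lands when y = 62.2 + (8.288) t − ½·4.62·t² = 0. Positive root: t = (8.288 + √(8.288² + 2·4.62·62.2)) / 4.62 = (8.288 + 25.37) / 4.62 = 7.284 s.
At impact: v_y = v_y0 − g t = −25.37 m/s; vₓ = 8.116 m/s.
Angle below horizontal: arctan(|v_y|/vₓ) = arctan(25.37/8.116) = 72.26°.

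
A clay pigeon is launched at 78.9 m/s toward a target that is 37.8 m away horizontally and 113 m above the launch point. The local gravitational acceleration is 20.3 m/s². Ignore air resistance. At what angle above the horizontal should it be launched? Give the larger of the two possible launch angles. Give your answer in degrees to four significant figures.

Trajectory: y = x tanθ − g x² (1 + tan²θ)/(2v₀²). With x = 37.8, y = 113, v₀ = 78.9, g = 20.3:
2.330 tan²θ − 37.8 tanθ + (115.3) = 0.
tanθ = [37.8 ± √(37.8² − 4 × 2.330 × (115.3))] / (2 × 2.330) = (37.8 ± 18.82) / 4.659, giving tanθ = 4.074 or 12.15.
θ = 76.21° or 85.30°; the larger is 85.30°.

85.30°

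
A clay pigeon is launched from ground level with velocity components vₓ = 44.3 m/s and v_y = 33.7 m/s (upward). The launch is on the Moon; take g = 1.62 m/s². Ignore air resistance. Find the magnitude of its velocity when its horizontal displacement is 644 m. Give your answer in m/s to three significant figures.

45.4 m/s

x = vₓ t ⇒ t = 644/44.30 = 14.54 s.
Vertical velocity there: v_y = v_y0 − g t = 33.70 − 1.62 × 14.54 = 10.15 m/s.
Speed: √(vₓ² + v_y²) = √(44.30² + 10.15²) = 45.45 m/s.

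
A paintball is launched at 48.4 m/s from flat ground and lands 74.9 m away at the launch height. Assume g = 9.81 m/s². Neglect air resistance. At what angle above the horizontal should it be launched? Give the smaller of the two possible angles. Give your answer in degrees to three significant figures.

9.14°

From R = (v₀²/g) sin 2θ: sin 2θ = 9.81 × 74.9 / 2342.6 = 0.3137.
2θ = 18.28° or 180° − 18.28° = 161.7°, so θ = 9.140° or 80.86°.
The smaller angle is 9.140°.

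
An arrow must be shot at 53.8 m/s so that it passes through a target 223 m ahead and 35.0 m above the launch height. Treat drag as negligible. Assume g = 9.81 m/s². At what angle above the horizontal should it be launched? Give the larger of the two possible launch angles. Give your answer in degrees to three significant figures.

Trajectory: y = x tanθ − g x² (1 + tan²θ)/(2v₀²). With x = 223, y = 35.0, v₀ = 53.8, g = 9.81:
84.27 tan²θ − 223 tanθ + (119.3) = 0.
tanθ = [223 ± √(223² − 4 × 84.27 × (119.3))] / (2 × 84.27) = (223 ± 97.59) / 168.5, giving tanθ = 0.7441 or 1.902.
θ = 36.65° or 62.27°; the larger is 62.27°.

62.3°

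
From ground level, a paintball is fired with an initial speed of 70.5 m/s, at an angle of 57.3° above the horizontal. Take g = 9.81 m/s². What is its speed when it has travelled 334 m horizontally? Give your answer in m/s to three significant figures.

46.5 m/s

Horizontal component vₓ = 70.50 cos 57.3° = 38.09 m/s; vertical v_y0 = 70.50 sin 57.3° = 59.33 m/s.
At x = 334 m, t = x/vₓ = 334/38.09 = 8.769 s.
Vertical velocity there: v_y = v_y0 − g t = 59.33 − 9.81 × 8.769 = −26.70 m/s.
Speed: √(vₓ² + v_y²) = √(38.09² + 26.70²) = 46.51 m/s.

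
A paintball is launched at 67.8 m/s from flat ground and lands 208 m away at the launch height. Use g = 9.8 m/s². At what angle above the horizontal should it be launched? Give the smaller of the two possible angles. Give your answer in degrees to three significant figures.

Level-ground range R = v₀² sin(2θ)/g ⇒ sin(2θ) = gR/v₀² = 9.80 × 208 / 67.8² = 0.4434.
2θ = 26.32° or 180° − 26.32° = 153.7°, so θ = 13.16° or 76.84°.
The smaller angle is 13.16°.

13.2°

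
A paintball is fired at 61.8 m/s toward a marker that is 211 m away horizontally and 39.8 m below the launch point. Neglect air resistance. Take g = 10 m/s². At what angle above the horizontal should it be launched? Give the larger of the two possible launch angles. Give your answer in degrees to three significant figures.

Trajectory: y = x tanθ − g x² (1 + tan²θ)/(2v₀²). With x = 211, y = −39.8, v₀ = 61.8, g = 10.0:
58.29 tan²θ − 211 tanθ + (18.49) = 0.
tanθ = [211 ± √(211² − 4 × 58.29 × (18.49))] / (2 × 58.29) = (211 ± 200.5) / 116.6, giving tanθ = 0.08984 or 3.530.
θ = 5.133° or 74.18°; the larger is 74.18°.

74.2°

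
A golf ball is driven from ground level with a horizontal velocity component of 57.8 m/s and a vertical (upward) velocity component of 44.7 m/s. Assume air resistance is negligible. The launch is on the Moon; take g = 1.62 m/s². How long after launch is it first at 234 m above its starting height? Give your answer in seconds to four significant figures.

5.856 s

Set y = v_y0 t − ½ g t² = 234: 0.8100 t² − 44.70 t + 234 = 0.
Quadratic formula: t = (44.70 ± √1239.9) / 1.62 = (44.70 ± 35.21) / 1.62 → t = 5.856 s or 49.33 s.
The first (ascending) time is 5.856 s.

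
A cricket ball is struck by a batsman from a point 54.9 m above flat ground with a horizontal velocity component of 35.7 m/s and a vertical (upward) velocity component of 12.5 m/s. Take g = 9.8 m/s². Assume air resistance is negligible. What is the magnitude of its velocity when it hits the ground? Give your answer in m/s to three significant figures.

Vertical motion (up positive, ground at y = 0): 4.900 t² − (12.50) t − 54.9 = 0, so t = (12.50 + √(12.50² + 2·9.80·54.9)) / 9.80 = (12.50 + 35.10) / 9.80 = 4.858 s.
Vertical velocity at impact: v_y = v_y0 − g t = 12.50 − 9.80 × 4.858 = −35.10 m/s.
Speed: |v| = √(vₓ² + v_y²) = √(35.70² + 35.10²) = 50.07 m/s.

50.1 m/s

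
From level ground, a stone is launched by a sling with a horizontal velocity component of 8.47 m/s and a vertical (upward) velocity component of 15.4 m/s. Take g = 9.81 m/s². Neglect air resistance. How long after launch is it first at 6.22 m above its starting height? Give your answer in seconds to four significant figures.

Require v_y0 t − ½ g t² = 6.22, i.e. 4.905 t² − 15.40 t + 6.22 = 0.
Quadratic formula: t = (15.40 ± √115.12) / 9.81 = (15.40 ± 10.73) / 9.81 → t = 0.4761 s or 2.664 s.
The first (ascending) time is 0.4761 s.

0.4761 s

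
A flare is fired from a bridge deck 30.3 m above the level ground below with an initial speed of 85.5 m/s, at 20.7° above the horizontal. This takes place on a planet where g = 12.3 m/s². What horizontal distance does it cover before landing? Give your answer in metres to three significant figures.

Horizontal component vₓ = 85.50 cos 20.7° = 79.98 m/s; vertical v_y0 = 85.50 sin 20.7° = 30.22 m/s.
With up positive and y = 0 at the ground: y(t) = 30.3 + (30.22) t − 6.150 t². Setting y = 0 and taking the positive root: t = [30.22 + √(30.22² + 2·12.3·30.3)] / 12.3 = (30.22 + 40.73) / 12.3 = 5.768 s.
Horizontal distance: R = vₓ t = 79.98 × 5.768 = 461.4 m.

461 m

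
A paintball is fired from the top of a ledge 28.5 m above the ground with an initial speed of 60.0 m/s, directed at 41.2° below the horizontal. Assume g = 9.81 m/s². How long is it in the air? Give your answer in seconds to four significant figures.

Components: vₓ = 60.00 cos 41.2° = 45.14 m/s, v_y0 = −39.52 m/s (downward).
With up positive and y = 0 at the ground: y(t) = 28.5 + (−39.52) t − 4.905 t². Setting y = 0 and taking the positive root: t = [−39.52 + √(39.52² + 2·9.81·28.5)] / 9.81 = (−39.52 + 46.06) / 9.81 = 0.6661 s.

0.6661 s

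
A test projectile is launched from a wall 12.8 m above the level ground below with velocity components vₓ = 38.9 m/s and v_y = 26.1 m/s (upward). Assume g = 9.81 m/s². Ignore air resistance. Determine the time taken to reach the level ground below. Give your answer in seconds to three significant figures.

5.77 s

With up positive and y = 0 at the ground: y(t) = 12.8 + (26.10) t − 4.905 t². Setting y = 0 and taking the positive root: t = [26.10 + √(26.10² + 2·9.81·12.8)] / 9.81 = (26.10 + 30.53) / 9.81 = 5.773 s.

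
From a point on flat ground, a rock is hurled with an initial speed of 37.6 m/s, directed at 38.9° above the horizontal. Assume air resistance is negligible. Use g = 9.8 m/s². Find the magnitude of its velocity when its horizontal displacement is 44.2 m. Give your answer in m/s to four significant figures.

30.56 m/s

Resolve: vₓ = 37.60 cos 38.9° = 29.26 m/s and v_y0 = 37.60 sin 38.9° = 23.61 m/s.
Time to reach x = 44.2 m: t = x/vₓ = 44.2/29.26 = 1.510 s.
Vertical velocity there: v_y = v_y0 − g t = 23.61 − 9.80 × 1.510 = 8.809 m/s.
Speed: √(vₓ² + v_y²) = √(29.26² + 8.809²) = 30.56 m/s.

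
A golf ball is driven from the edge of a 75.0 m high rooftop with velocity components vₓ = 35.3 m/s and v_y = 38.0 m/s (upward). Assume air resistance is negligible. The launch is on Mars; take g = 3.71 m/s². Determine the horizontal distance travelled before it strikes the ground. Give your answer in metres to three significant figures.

Vertical motion (up positive, ground at y = 0): 1.855 t² − (38.00) t − 75.0 = 0, so t = (38.00 + √(38.00² + 2·3.71·75.0)) / 3.71 = (38.00 + 44.73) / 3.71 = 22.30 s.
Horizontal distance: R = vₓ t = 35.30 × 22.30 = 787.1 m.

787 m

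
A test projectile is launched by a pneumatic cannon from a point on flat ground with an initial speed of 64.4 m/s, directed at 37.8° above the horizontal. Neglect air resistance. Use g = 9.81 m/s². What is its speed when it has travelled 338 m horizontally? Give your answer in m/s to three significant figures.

Resolve: vₓ = 64.40 cos 37.8° = 50.89 m/s and v_y0 = 64.40 sin 37.8° = 39.47 m/s.
Time to reach x = 338 m: t = x/vₓ = 338/50.89 = 6.642 s.
Vertical velocity there: v_y = v_y0 − g t = 39.47 − 9.81 × 6.642 = −25.69 m/s.
Speed: √(vₓ² + v_y²) = √(50.89² + 25.69²) = 57.00 m/s.

57.0 m/s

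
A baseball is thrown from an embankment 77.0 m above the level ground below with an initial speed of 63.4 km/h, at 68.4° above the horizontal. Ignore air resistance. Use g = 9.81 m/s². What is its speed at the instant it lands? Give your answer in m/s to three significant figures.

42.7 m/s

Convert: 63.4 km/h = 63.4/3.6 = 17.61 m/s.
Components: vₓ = 17.61 cos 68.4° = 6.483 m/s, v_y0 = 17.61 sin 68.4° = 16.37 m/s.
The projectile lands when y = 77.0 + (16.37) t − ½·9.81·t² = 0. Positive root: t = (16.37 + √(16.37² + 2·9.81·77.0)) / 9.81 = (16.37 + 42.18) / 9.81 = 5.968 s.
Vertical velocity at impact: v_y = v_y0 − g t = 16.37 − 9.81 × 5.968 = −42.18 m/s.
Speed: |v| = √(vₓ² + v_y²) = √(6.483² + 42.18²) = 42.67 m/s.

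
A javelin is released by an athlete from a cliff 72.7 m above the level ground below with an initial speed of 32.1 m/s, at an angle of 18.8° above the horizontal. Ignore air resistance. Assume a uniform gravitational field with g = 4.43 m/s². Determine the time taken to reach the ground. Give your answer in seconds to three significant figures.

Components: vₓ = 32.10 cos 18.8° = 30.39 m/s, v_y0 = 32.10 sin 18.8° = 10.34 m/s.
With up positive and y = 0 at the ground: y(t) = 72.7 + (10.34) t − 2.215 t². Setting y = 0 and taking the positive root: t = [10.34 + √(10.34² + 2·4.43·72.7)] / 4.43 = (10.34 + 27.41) / 4.43 = 8.522 s.

8.52 s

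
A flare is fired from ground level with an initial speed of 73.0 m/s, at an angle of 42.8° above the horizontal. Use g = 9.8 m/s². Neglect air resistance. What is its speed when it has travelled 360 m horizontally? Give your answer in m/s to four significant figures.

Components: vₓ = 73.00 cos 42.8° = 53.56 m/s, v_y0 = 73.00 sin 42.8° = 49.60 m/s.
Time to reach x = 360 m: t = x/vₓ = 360/53.56 = 6.721 s.
Vertical velocity there: v_y = v_y0 − g t = 49.60 − 9.80 × 6.721 = −16.27 m/s.
Speed: √(vₓ² + v_y²) = √(53.56² + 16.27²) = 55.98 m/s.

55.98 m/s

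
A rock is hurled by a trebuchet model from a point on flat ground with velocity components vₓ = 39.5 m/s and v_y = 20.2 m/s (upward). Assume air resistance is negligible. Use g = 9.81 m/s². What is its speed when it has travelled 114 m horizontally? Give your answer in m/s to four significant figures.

40.32 m/s

x = vₓ t ⇒ t = 114/39.50 = 2.886 s.
Vertical velocity there: v_y = v_y0 − g t = 20.20 − 9.81 × 2.886 = −8.112 m/s.
Speed: √(vₓ² + v_y²) = √(39.50² + 8.112²) = 40.32 m/s.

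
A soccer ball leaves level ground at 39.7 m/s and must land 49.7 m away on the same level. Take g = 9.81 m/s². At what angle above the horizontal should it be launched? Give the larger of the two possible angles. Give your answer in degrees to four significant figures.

From R = (v₀²/g) sin 2θ: sin 2θ = 9.81 × 49.7 / 1576.1 = 0.3093.
2θ = 18.02° or 180° − 18.02° = 162.0°, so θ = 9.010° or 80.99°.
The larger angle is 80.99°.

80.99°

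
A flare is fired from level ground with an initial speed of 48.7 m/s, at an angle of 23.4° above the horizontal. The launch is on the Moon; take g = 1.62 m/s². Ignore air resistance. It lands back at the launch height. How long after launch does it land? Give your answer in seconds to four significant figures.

Horizontal component vₓ = 48.70 cos 23.4° = 44.69 m/s; vertical v_y0 = 48.70 sin 23.4° = 19.34 m/s.
Time of flight on level ground: T = 2 v_y0 / g = 2 × 19.34 / 1.62 = 23.88 s.

23.88 s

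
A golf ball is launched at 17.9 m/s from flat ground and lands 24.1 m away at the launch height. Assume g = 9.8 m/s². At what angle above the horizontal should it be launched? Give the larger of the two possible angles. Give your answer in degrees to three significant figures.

66.3°

Level-ground range R = v₀² sin(2θ)/g ⇒ sin(2θ) = gR/v₀² = 9.80 × 24.1 / 17.9² = 0.7371.
2θ = 47.49° or 180° − 47.49° = 132.5°, so θ = 23.74° or 66.26°.
The larger angle is 66.26°.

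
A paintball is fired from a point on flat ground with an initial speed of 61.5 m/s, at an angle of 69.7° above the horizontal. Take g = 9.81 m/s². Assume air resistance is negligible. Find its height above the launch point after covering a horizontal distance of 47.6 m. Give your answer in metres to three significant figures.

Horizontal component vₓ = 61.50 cos 69.7° = 21.34 m/s; vertical v_y0 = 61.50 sin 69.7° = 57.68 m/s.
Time to reach x = 47.6 m: t = x/vₓ = 47.6/21.34 = 2.231 s.
Height: y = v_y0 t − ½ g t² = 57.68 × 2.231 − 4.905 × 2.231² = 128.7 − 24.41 = 104.3 m.

104 m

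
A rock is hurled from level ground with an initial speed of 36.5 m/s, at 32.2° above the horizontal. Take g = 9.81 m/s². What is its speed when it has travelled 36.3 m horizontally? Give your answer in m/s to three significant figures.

Resolve: vₓ = 36.50 cos 32.2° = 30.89 m/s and v_y0 = 36.50 sin 32.2° = 19.45 m/s.
At x = 36.3 m, t = x/vₓ = 36.3/30.89 = 1.175 s.
Vertical velocity there: v_y = v_y0 − g t = 19.45 − 9.81 × 1.175 = 7.920 m/s.
Speed: √(vₓ² + v_y²) = √(30.89² + 7.920²) = 31.89 m/s.

31.9 m/s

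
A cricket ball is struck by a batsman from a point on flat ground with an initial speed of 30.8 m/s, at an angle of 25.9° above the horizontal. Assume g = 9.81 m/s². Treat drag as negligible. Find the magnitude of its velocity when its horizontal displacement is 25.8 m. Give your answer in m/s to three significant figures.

28.0 m/s

Resolve: vₓ = 30.80 cos 25.9° = 27.71 m/s and v_y0 = 30.80 sin 25.9° = 13.45 m/s.
Time to reach x = 25.8 m: t = x/vₓ = 25.8/27.71 = 0.9312 s.
Vertical velocity there: v_y = v_y0 − g t = 13.45 − 9.81 × 0.9312 = 4.318 m/s.
Speed: √(vₓ² + v_y²) = √(27.71² + 4.318²) = 28.04 m/s.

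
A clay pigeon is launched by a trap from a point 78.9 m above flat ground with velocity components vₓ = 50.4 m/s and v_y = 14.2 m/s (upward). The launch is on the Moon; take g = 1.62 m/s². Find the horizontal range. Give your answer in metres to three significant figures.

1110 m

Vertical motion (up positive, ground at y = 0): 0.8100 t² − (14.20) t − 78.9 = 0, so t = (14.20 + √(14.20² + 2·1.62·78.9)) / 1.62 = (14.20 + 21.38) / 1.62 = 21.97 s.
Horizontal distance: R = vₓ t = 50.40 × 21.97 = 1107 m.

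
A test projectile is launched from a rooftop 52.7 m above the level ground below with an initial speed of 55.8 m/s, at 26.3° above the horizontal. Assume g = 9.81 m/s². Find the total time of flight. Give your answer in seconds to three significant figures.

Horizontal component vₓ = 55.80 cos 26.3° = 50.02 m/s; vertical v_y0 = 55.80 sin 26.3° = 24.72 m/s.
The projectile lands when y = 52.7 + (24.72) t − ½·9.81·t² = 0. Positive root: t = (24.72 + √(24.72² + 2·9.81·52.7)) / 9.81 = (24.72 + 40.56) / 9.81 = 6.655 s.

6.65 s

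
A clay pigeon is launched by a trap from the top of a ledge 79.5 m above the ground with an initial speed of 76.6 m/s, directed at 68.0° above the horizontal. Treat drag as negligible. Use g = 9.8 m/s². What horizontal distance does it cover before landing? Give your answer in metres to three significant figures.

446 m

vₓ = 76.60 cos 68.0° = 28.69 m/s; v_y0 = 76.60 sin 68.0° = 71.02 m/s.
Vertical motion (up positive, ground at y = 0): 4.900 t² − (71.02) t − 79.5 = 0, so t = (71.02 + √(71.02² + 2·9.80·79.5)) / 9.80 = (71.02 + 81.25) / 9.80 = 15.54 s.
Horizontal distance: R = vₓ t = 28.69 × 15.54 = 445.9 m.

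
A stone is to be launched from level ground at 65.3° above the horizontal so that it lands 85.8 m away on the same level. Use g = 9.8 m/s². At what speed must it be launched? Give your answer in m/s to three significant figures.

From R = (v₀² / g) sin 2θ: v₀ = √(gR / sin 2θ).
v₀ = √(9.80 × 85.8 / sin 130.6°) = √(840.8 / 0.7593) = √1107.4 = 33.28 m/s.

33.3 m/s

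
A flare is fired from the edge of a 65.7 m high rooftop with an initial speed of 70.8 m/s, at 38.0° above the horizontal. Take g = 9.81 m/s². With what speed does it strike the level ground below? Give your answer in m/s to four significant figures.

79.38 m/s

Components: vₓ = 70.80 cos 38.0° = 55.79 m/s, v_y0 = 70.80 sin 38.0° = 43.59 m/s.
With up positive and y = 0 at the ground: y(t) = 65.7 + (43.59) t − 4.905 t². Setting y = 0 and taking the positive root: t = [43.59 + √(43.59² + 2·9.81·65.7)] / 9.81 = (43.59 + 56.47) / 9.81 = 10.20 s.
Vertical velocity at impact: v_y = v_y0 − g t = 43.59 − 9.81 × 10.20 = −56.47 m/s.
Speed: |v| = √(vₓ² + v_y²) = √(55.79² + 56.47²) = 79.38 m/s.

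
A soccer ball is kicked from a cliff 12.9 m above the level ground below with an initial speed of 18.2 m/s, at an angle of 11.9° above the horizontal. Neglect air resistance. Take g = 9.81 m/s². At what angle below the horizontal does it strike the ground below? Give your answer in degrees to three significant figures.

42.5°

Horizontal component vₓ = 18.20 cos 11.9° = 17.81 m/s; vertical v_y0 = 18.20 sin 11.9° = 3.753 m/s.
With up positive and y = 0 at the ground: y(t) = 12.9 + (3.753) t − 4.905 t². Setting y = 0 and taking the positive root: t = [3.753 + √(3.753² + 2·9.81·12.9)] / 9.81 = (3.753 + 16.35) / 9.81 = 2.049 s.
At impact: v_y = v_y0 − g t = −16.35 m/s; vₓ = 17.81 m/s.
Angle below horizontal: arctan(|v_y|/vₓ) = arctan(16.35/17.81) = 42.55°.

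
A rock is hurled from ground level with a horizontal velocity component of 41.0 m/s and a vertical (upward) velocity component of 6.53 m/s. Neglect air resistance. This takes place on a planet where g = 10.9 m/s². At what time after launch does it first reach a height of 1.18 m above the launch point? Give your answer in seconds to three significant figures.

Height y(t) = 6.530 t − 5.450 t² = 1.18 gives 5.450 t² − 6.530 t + 1.18 = 0.
t = [6.530 ± √(6.530² − 2·10.9·1.18)] / 10.9 = (6.530 ± 4.113) / 10.9, so t = 0.2217 s or t = 0.9764 s.
The first (ascending) time is 0.2217 s.

0.222 s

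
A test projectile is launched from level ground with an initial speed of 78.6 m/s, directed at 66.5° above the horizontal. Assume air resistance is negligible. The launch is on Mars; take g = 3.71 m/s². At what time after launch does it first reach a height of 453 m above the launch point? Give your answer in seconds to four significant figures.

7.884 s

Components: vₓ = 78.60 cos 66.5° = 31.34 m/s, v_y0 = 78.60 sin 66.5° = 72.08 m/s.
Require v_y0 t − ½ g t² = 453, i.e. 1.855 t² − 72.08 t + 453 = 0.
t = [72.08 ± √(72.08² − 2·3.71·453)] / 3.71 = (72.08 ± 42.83) / 3.71, so t = 7.884 s or t = 30.97 s.
The first (ascending) time is 7.884 s.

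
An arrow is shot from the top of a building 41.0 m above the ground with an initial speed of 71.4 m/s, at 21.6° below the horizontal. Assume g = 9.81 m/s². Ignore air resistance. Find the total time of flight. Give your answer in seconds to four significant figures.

Horizontal component vₓ = 71.40 cos 21.6° = 66.39 m/s; vertical v_y0 = −26.28 m/s (downward).
The projectile lands when y = 41.0 + (−26.28) t − ½·9.81·t² = 0. Positive root: t = (−26.28 + √(26.28² + 2·9.81·41.0)) / 9.81 = (−26.28 + 38.67) / 9.81 = 1.262 s.

1.262 s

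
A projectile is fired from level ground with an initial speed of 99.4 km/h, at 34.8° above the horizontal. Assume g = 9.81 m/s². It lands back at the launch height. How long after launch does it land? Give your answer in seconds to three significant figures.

Convert: 99.4 km/h = 99.4/3.6 = 27.61 m/s.
Resolve: vₓ = 27.61 cos 34.8° = 22.67 m/s and v_y0 = 27.61 sin 34.8° = 15.76 m/s.
Landing at launch height ⇒ T = 2 v_y0 / g = 2 × 15.76 / 9.81 = 3.213 s.

3.21 s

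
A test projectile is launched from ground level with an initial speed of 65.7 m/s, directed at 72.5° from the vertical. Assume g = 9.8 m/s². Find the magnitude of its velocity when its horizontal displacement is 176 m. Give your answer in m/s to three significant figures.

63.1 m/s

Horizontal component vₓ = 65.70 sin 72.5° = 62.66 m/s; vertical v_y0 = 65.70 cos 72.5° = 19.76 m/s.
Time to reach x = 176 m: t = x/vₓ = 176/62.66 = 2.809 s.
Vertical velocity there: v_y = v_y0 − g t = 19.76 − 9.80 × 2.809 = −7.770 m/s.
Speed: √(vₓ² + v_y²) = √(62.66² + 7.770²) = 63.14 m/s.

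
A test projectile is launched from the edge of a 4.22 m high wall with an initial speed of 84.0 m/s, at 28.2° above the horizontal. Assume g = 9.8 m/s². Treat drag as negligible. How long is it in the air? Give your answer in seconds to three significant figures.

vₓ = 84.00 cos 28.2° = 74.03 m/s; v_y0 = 84.00 sin 28.2° = 39.69 m/s.
With up positive and y = 0 at the ground: y(t) = 4.22 + (39.69) t − 4.900 t². Setting y = 0 and taking the positive root: t = [39.69 + √(39.69² + 2·9.80·4.22)] / 9.80 = (39.69 + 40.72) / 9.80 = 8.206 s.

8.21 s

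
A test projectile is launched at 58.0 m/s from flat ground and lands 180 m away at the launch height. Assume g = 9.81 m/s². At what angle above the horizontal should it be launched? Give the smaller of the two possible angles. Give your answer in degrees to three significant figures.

15.8°

Level-ground range R = v₀² sin(2θ)/g ⇒ sin(2θ) = gR/v₀² = 9.81 × 180 / 58.0² = 0.5249.
2θ = 31.66° or 180° − 31.66° = 148.3°, so θ = 15.83° or 74.17°.
The smaller angle is 15.83°.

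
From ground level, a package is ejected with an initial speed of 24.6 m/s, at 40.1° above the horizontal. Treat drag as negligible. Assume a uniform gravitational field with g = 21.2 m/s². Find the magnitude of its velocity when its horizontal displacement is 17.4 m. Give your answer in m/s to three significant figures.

19.2 m/s

Resolve: vₓ = 24.60 cos 40.1° = 18.82 m/s and v_y0 = 24.60 sin 40.1° = 15.85 m/s.
x = vₓ t ⇒ t = 17.4/18.82 = 0.9247 s.
Vertical velocity there: v_y = v_y0 − g t = 15.85 − 21.2 × 0.9247 = −3.758 m/s.
Speed: √(vₓ² + v_y²) = √(18.82² + 3.758²) = 19.19 m/s.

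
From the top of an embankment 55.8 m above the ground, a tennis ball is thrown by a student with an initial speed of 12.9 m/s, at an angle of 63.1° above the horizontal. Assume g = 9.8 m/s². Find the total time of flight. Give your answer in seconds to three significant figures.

Horizontal component vₓ = 12.90 cos 63.1° = 5.836 m/s; vertical v_y0 = 12.90 sin 63.1° = 11.50 m/s.
The projectile lands when y = 55.8 + (11.50) t − ½·9.80·t² = 0. Positive root: t = (11.50 + √(11.50² + 2·9.80·55.8)) / 9.80 = (11.50 + 35.01) / 9.80 = 4.747 s.

4.75 s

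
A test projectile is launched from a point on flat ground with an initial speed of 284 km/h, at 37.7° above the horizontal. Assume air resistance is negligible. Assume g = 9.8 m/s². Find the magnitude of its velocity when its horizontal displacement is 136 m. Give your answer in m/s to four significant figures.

Convert: 284 km/h = 284/3.6 = 78.89 m/s.
Resolve: vₓ = 78.89 cos 37.7° = 62.42 m/s and v_y0 = 78.89 sin 37.7° = 48.24 m/s.
x = vₓ t ⇒ t = 136/62.42 = 2.179 s.
Vertical velocity there: v_y = v_y0 − g t = 48.24 − 9.80 × 2.179 = 26.89 m/s.
Speed: √(vₓ² + v_y²) = √(62.42² + 26.89²) = 67.96 m/s.

67.96 m/s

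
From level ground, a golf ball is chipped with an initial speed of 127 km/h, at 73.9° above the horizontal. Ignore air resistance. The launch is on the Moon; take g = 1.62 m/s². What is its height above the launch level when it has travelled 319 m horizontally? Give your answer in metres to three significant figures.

Convert: 127 km/h = 127/3.6 = 35.28 m/s.
Resolve: vₓ = 35.28 cos 73.9° = 9.783 m/s and v_y0 = 35.28 sin 73.9° = 33.89 m/s.
x = vₓ t ⇒ t = 319/9.783 = 32.61 s.
Height: y = v_y0 t − ½ g t² = 33.89 × 32.61 − 0.8100 × 32.61² = 1105 − 861.2 = 244.0 m.

244 m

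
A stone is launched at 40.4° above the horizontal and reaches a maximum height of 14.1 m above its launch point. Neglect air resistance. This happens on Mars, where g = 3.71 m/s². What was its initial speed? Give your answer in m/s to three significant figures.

15.8 m/s

At the peak v_y = 0, so v_y0 = √(2gH) = √(2 × 3.71 × 14.1) = 10.23 m/s.
v_y0 = v₀ sin θ ⇒ v₀ = 10.23 / sin 40.4° = 15.78 m/s.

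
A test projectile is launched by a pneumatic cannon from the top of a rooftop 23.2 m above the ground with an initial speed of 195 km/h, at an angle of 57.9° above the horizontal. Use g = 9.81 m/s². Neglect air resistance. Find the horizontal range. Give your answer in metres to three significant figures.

Convert: 195 km/h = 195/3.6 = 54.17 m/s.
Horizontal component vₓ = 54.17 cos 57.9° = 28.78 m/s; vertical v_y0 = 54.17 sin 57.9° = 45.89 m/s.
With up positive and y = 0 at the ground: y(t) = 23.2 + (45.89) t − 4.905 t². Setting y = 0 and taking the positive root: t = [45.89 + √(45.89² + 2·9.81·23.2)] / 9.81 = (45.89 + 50.60) / 9.81 = 9.836 s.
Horizontal distance: R = vₓ t = 28.78 × 9.836 = 283.1 m.

283 m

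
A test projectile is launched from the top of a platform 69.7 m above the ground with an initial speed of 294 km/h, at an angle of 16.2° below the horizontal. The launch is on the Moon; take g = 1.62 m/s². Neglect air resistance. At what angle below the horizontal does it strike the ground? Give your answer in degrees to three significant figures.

19.2°

Convert: 294 km/h = 294/3.6 = 81.67 m/s.
Components: vₓ = 81.67 cos 16.2° = 78.42 m/s, v_y0 = −22.78 m/s (downward).
The projectile lands when y = 69.7 + (−22.78) t − ½·1.62·t² = 0. Positive root: t = (−22.78 + √(22.78² + 2·1.62·69.7)) / 1.62 = (−22.78 + 27.29) / 1.62 = 2.784 s.
At impact: v_y = v_y0 − g t = −27.29 m/s; vₓ = 78.42 m/s.
Angle below horizontal: arctan(|v_y|/vₓ) = arctan(27.29/78.42) = 19.19°.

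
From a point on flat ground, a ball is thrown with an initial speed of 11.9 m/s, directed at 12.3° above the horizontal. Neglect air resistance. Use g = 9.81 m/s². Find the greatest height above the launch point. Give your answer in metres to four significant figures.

vₓ = 11.90 cos 12.3° = 11.63 m/s; v_y0 = 11.90 sin 12.3° = 2.535 m/s.
Peak height H = v_y0² / (2g) = 6.4265 / 19.62 = 0.3276 m.

0.3276 m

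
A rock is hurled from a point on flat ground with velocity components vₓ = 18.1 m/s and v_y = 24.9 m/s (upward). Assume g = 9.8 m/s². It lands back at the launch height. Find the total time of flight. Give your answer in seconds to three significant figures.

5.08 s

Landing at launch height ⇒ T = 2 v_y0 / g = 2 × 24.90 / 9.80 = 5.082 s.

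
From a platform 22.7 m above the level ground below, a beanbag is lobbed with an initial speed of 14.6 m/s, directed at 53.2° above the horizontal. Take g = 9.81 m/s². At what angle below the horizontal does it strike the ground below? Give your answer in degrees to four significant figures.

70.07°

Resolve: vₓ = 14.60 cos 53.2° = 8.746 m/s and v_y0 = 14.60 sin 53.2° = 11.69 m/s.
The projectile lands when y = 22.7 + (11.69) t − ½·9.81·t² = 0. Positive root: t = (11.69 + √(11.69² + 2·9.81·22.7)) / 9.81 = (11.69 + 24.13) / 9.81 = 3.651 s.
At impact: v_y = v_y0 − g t = −24.13 m/s; vₓ = 8.746 m/s.
Angle below horizontal: arctan(|v_y|/vₓ) = arctan(24.13/8.746) = 70.07°.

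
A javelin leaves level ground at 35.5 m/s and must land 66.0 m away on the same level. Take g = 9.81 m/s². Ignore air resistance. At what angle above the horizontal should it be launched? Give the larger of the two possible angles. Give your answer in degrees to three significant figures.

74.5°

From R = (v₀²/g) sin 2θ: sin 2θ = 9.81 × 66.0 / 1260.2 = 0.5138.
2θ = 30.91° or 180° − 30.91° = 149.1°, so θ = 15.46° or 74.54°.
The larger angle is 74.54°.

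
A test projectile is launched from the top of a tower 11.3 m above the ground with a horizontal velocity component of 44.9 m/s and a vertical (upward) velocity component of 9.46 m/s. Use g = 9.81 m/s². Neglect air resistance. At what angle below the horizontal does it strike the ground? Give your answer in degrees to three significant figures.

The projectile lands when y = 11.3 + (9.460) t − ½·9.81·t² = 0. Positive root: t = (9.460 + √(9.460² + 2·9.81·11.3)) / 9.81 = (9.460 + 17.64) / 9.81 = 2.763 s.
At impact: v_y = v_y0 − g t = −17.64 m/s; vₓ = 44.90 m/s.
Angle below horizontal: arctan(|v_y|/vₓ) = arctan(17.64/44.90) = 21.45°.

21.4°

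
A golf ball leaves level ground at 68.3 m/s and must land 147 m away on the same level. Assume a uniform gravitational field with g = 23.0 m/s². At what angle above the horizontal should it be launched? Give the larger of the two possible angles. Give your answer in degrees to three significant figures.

From R = (v₀²/g) sin 2θ: sin 2θ = 23.0 × 147 / 4664.9 = 0.7248.
2θ = 46.45° or 180° − 46.45° = 133.5°, so θ = 23.23° or 66.77°.
The larger angle is 66.77°.

66.8°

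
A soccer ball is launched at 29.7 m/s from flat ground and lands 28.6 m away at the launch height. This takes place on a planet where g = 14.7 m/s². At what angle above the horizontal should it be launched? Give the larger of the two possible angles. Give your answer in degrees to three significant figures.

From R = (v₀²/g) sin 2θ: sin 2θ = 14.7 × 28.6 / 882.09 = 0.4766.
2θ = 28.46° or 180° − 28.46° = 151.5°, so θ = 14.23° or 75.77°.
The larger angle is 75.77°.

75.8°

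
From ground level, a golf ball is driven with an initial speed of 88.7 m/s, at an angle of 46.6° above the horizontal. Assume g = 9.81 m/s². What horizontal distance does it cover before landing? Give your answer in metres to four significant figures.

Components: vₓ = 88.70 cos 46.6° = 60.94 m/s, v_y0 = 88.70 sin 46.6° = 64.45 m/s.
Time aloft: T = 2 v_y0 / g = 2 × 64.45 / 9.81 = 13.14 s.
Horizontal distance R = vₓ T = 60.94 × 13.14 = 800.8 m.

800.8 m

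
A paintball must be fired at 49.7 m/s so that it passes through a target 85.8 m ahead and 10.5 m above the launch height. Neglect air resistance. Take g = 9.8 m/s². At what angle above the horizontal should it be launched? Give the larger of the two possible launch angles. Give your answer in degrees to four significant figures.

79.82°

Trajectory: y = x tanθ − g x² (1 + tan²θ)/(2v₀²). With x = 85.8, y = 10.5, v₀ = 49.7, g = 9.80:
14.60 tan²θ − 85.8 tanθ + (25.10) = 0.
tanθ = [85.8 ± √(85.8² − 4 × 14.60 × (25.10))] / (2 × 14.60) = (85.8 ± 76.78) / 29.21, giving tanθ = 0.3088 or 5.566.
θ = 17.16° or 79.82°; the larger is 79.82°.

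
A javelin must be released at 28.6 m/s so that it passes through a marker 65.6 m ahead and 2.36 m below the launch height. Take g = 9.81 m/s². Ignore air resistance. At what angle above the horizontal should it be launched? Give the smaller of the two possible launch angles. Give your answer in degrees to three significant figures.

23.3°

Trajectory: y = x tanθ − g x² (1 + tan²θ)/(2v₀²). With x = 65.6, y = −2.36, v₀ = 28.6, g = 9.81:
25.81 tan²θ − 65.6 tanθ + (23.45) = 0.
tanθ = [65.6 ± √(65.6² − 4 × 25.81 × (23.45))] / (2 × 25.81) = (65.6 ± 43.40) / 51.61, giving tanθ = 0.4302 or 2.112.
θ = 23.28° or 64.66°; the smaller is 23.28°.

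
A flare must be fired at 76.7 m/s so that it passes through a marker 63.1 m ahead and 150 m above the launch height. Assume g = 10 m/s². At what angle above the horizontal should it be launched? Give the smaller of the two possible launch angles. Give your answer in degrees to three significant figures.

Trajectory: y = x tanθ − g x² (1 + tan²θ)/(2v₀²). With x = 63.1, y = 150, v₀ = 76.7, g = 10.0:
3.384 tan²θ − 63.1 tanθ + (153.4) = 0.
tanθ = [63.1 ± √(63.1² − 4 × 3.384 × (153.4))] / (2 × 3.384) = (63.1 ± 43.65) / 6.768, giving tanθ = 2.874 or 15.77.
θ = 70.81° or 86.37°; the smaller is 70.81°.

70.8°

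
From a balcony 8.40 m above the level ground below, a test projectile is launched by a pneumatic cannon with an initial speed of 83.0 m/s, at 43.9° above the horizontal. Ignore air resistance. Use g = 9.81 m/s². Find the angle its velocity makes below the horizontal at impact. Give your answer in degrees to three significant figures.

44.6°

Resolve: vₓ = 83.00 cos 43.9° = 59.81 m/s and v_y0 = 83.00 sin 43.9° = 57.55 m/s.
With up positive and y = 0 at the ground: y(t) = 8.40 + (57.55) t − 4.905 t². Setting y = 0 and taking the positive root: t = [57.55 + √(57.55² + 2·9.81·8.40)] / 9.81 = (57.55 + 58.97) / 9.81 = 11.88 s.
At impact: v_y = v_y0 − g t = −58.97 m/s; vₓ = 59.81 m/s.
Angle below horizontal: arctan(|v_y|/vₓ) = arctan(58.97/59.81) = 44.60°.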